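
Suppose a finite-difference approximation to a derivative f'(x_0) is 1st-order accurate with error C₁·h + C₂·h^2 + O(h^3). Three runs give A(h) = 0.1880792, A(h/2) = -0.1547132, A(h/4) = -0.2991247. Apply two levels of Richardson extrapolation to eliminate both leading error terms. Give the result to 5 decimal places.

-0.42555

First eliminate the h term (factor 2^1 = 2):
  B₁ = (2·(-0.1547132) − 0.1880792)/1 = -0.4975056
  B₂ = (2·(-0.2991247) − (-0.1547132))/1 = -0.4435362
Then eliminate the h^2 term (factor 2^2 = 4):
  (4·(-0.4435362) − (-0.4975056))/3 = -0.4255464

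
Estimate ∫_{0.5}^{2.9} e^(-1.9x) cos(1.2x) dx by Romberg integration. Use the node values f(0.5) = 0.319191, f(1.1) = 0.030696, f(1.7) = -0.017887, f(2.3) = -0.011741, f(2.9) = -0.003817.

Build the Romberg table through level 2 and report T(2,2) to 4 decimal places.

T(0,0) (trapezoid, 1 panel, h=2.4000): 0.378449
T(1,0) (trapezoid, 2 panels, h=1.2000): 0.167760
T(2,0) (trapezoid, 4 panels, h=0.6000): 0.095253
T(1,1) = 0.167760 + (0.167760 − 0.378449)/3 = 0.097530
T(2,1) = 0.095253 + (0.095253 − 0.167760)/3 = 0.071084
T(2,2) = 0.071084 + (0.071084 − 0.097530)/15 = 0.069321

0.0693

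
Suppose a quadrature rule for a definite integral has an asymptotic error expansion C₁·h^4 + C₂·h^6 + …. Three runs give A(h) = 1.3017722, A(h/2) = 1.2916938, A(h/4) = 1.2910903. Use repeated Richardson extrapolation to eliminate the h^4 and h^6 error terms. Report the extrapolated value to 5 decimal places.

First eliminate the h^4 term (factor 2^4 = 16):
  B₁ = (16·1.2916938 − 1.3017722)/15 = 1.2910219
  B₂ = (16·1.2910903 − 1.2916938)/15 = 1.2910501
Then eliminate the h^6 term (factor 2^6 = 64):
  (64·1.2910501 − 1.2910219)/63 = 1.2910505

1.29105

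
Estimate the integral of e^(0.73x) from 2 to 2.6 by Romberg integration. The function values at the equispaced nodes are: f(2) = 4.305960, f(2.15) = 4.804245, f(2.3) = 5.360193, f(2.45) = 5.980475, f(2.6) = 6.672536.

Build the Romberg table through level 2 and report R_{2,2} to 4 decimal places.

3.2419

R_{0,0} (trapezoid, 1 panel, h=0.6000): 3.293549
R_{1,0} (trapezoid, 2 panels, h=0.3000): 3.254832
R_{2,0} (trapezoid, 4 panels, h=0.1500): 3.245124
R_{1,1} = 3.254832 + (3.254832 − 3.293549)/3 = 3.241926
R_{2,1} = 3.245124 + (3.245124 − 3.254832)/3 = 3.241888
R_{2,2} = 3.241888 + (3.241888 − 3.241926)/15 = 3.241885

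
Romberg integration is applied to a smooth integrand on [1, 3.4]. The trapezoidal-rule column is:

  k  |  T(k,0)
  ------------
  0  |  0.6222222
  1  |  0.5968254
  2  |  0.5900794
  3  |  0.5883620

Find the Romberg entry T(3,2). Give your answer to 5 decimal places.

0.58779

T(2,1) = 0.5900794 + (0.5900794 − 0.5968254)/3 = 0.5878307
T(3,1) = (4·0.5883620 − 0.5900794) / 3 = 0.5877895
T(3,2) = 0.5877895 + (0.5877895 − 0.5878307)/15 = 0.5877868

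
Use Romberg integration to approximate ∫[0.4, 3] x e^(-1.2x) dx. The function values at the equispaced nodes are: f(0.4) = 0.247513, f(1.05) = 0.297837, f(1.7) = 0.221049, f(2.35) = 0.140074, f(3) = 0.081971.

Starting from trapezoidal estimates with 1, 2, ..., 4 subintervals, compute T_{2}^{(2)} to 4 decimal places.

T_{0}^{(0)} (trapezoid, 1 panel, h=2.6000): 0.428329
T_{1}^{(0)} (trapezoid, 2 panels, h=1.3000): 0.501528
T_{2}^{(0)} (trapezoid, 4 panels, h=0.6500): 0.535406
T_{1}^{(1)} = 0.501528 + (0.501528 − 0.428329)/3 = 0.525928
T_{2}^{(1)} = 0.535406 + (0.535406 − 0.501528)/3 = 0.546699
T_{2}^{(2)} = 0.546699 + (0.546699 − 0.525928)/15 = 0.548084

0.5481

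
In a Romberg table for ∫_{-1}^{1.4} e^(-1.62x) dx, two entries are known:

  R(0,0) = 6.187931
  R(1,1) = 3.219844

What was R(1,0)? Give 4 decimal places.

3.9619

From R(1,1) = (4·R(1,0) − R(0,0))/3, solve for R(1,0):
4·R(1,0) = 3·3.219844 + 6.187931 = 15.847463
R(1,0) = 3.961866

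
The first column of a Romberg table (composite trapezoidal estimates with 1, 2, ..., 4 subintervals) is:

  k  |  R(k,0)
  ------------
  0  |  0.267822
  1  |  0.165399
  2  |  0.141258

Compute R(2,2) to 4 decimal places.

0.1333

R(1,1) = (4·0.165399 − 0.267822) / 3 = 0.131258
R(2,1) = (4·0.141258 − 0.165399) / 3 = 0.133211
R(2,2) = (16·0.133211 − 0.131258) / 15 = 0.133341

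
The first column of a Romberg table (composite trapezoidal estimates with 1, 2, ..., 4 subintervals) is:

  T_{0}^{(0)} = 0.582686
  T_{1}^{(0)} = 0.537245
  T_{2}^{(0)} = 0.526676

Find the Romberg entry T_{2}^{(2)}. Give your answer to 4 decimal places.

T_{1}^{(1)} = 0.537245 + (0.537245 − 0.582686)/3 = 0.522098
T_{2}^{(1)} = 0.526676 + (0.526676 − 0.537245)/3 = 0.523153
T_{2}^{(2)} = 0.523153 + (0.523153 − 0.522098)/15 = 0.523223

0.5232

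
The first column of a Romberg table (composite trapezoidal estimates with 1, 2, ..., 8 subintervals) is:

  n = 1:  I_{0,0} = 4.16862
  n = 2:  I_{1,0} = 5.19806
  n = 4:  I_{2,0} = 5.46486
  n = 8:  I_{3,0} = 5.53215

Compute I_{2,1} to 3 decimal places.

I_{2,1} = 5.46486 + (5.46486 − 5.19806)/3 = 5.55379

5.554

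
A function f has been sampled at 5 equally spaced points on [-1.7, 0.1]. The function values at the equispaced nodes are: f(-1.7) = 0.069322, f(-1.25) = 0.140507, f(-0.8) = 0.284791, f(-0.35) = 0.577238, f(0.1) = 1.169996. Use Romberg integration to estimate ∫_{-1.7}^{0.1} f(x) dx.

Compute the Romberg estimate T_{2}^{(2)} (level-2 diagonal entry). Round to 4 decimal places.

0.7012

T_{0}^{(0)} (trapezoid, 1 panel, h=1.8000): 1.115386
T_{1}^{(0)} (trapezoid, 2 panels, h=0.9000): 0.814005
T_{2}^{(0)} (trapezoid, 4 panels, h=0.4500): 0.729988
T_{1}^{(1)} = 0.814005 + (0.814005 − 1.115386)/3 = 0.713545
T_{2}^{(1)} = 0.729988 + (0.729988 − 0.814005)/3 = 0.701982
T_{2}^{(2)} = 0.701982 + (0.701982 − 0.713545)/15 = 0.701211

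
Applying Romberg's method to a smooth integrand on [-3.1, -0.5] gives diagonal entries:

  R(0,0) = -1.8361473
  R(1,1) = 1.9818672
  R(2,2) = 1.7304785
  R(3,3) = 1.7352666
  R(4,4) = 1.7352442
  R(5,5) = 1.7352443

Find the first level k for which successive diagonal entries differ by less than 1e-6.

|R(1,1) − R(0,0)| = 3.8180145 ≥ 1e-6
|R(2,2) − R(1,1)| = 0.2513887 ≥ 1e-6
|R(3,3) − R(2,2)| = 0.0047881 ≥ 1e-6
|R(4,4) − R(3,3)| = 0.0000224 ≥ 1e-6
|R(5,5) − R(4,4)| = 0.0000001 < 1e-6

k = 5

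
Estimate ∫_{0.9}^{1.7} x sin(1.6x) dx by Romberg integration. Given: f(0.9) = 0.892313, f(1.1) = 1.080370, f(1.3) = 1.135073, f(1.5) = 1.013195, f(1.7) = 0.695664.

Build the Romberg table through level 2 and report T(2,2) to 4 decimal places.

T(0,0) (trapezoid, 1 panel, h=0.8000): 0.635191
T(1,0) (trapezoid, 2 panels, h=0.4000): 0.771625
T(2,0) (trapezoid, 4 panels, h=0.2000): 0.804525
T(1,1) = 0.771625 + (0.771625 − 0.635191)/3 = 0.817103
T(2,1) = 0.804525 + (0.804525 − 0.771625)/3 = 0.815492
T(2,2) = 0.815492 + (0.815492 − 0.817103)/15 = 0.815385

0.8154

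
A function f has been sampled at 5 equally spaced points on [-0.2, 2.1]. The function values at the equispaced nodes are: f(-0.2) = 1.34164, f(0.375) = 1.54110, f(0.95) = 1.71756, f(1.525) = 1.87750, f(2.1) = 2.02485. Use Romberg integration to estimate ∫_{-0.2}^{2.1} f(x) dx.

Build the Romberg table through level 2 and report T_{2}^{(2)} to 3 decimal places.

3.925

T_{0}^{(0)} (trapezoid, 1 panel, h=2.3000): 3.87146
T_{1}^{(0)} (trapezoid, 2 panels, h=1.1500): 3.91093
T_{2}^{(0)} (trapezoid, 4 panels, h=0.5750): 3.92116
T_{1}^{(1)} = 3.91093 + (3.91093 − 3.87146)/3 = 3.92409
T_{2}^{(1)} = 3.92116 + (3.92116 − 3.91093)/3 = 3.92457
T_{2}^{(2)} = 3.92457 + (3.92457 − 3.92409)/15 = 3.92460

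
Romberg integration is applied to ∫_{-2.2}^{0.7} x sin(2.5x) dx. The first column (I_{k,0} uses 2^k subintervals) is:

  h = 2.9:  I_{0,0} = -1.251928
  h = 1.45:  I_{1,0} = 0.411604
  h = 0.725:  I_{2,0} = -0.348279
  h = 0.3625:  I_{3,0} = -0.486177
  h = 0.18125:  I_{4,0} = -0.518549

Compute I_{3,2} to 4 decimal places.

Richardson extrapolation on the trapezoidal column (denominator 4−1=3):
I_{2,1} = (4·(-0.348279) − 0.411604) / 3 = -0.601573
I_{3,1} = (4·(-0.486177) − (-0.348279)) / 3 = -0.532143
I_{3,2} = -0.532143 + (-0.532143 − (-0.601573))/15 = -0.527514

-0.5275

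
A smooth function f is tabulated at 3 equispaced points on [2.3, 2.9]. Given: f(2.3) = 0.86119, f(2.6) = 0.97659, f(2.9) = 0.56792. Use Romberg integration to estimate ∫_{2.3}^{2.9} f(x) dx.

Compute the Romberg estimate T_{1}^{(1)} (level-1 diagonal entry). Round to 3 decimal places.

0.534

T_{0}^{(0)} (trapezoid, 1 panel, h=0.6000): 0.42873
T_{1}^{(0)} (trapezoid, 2 panels, h=0.3000): 0.50734
T_{1}^{(1)} = 0.50734 + (0.50734 − 0.42873)/3 = 0.53354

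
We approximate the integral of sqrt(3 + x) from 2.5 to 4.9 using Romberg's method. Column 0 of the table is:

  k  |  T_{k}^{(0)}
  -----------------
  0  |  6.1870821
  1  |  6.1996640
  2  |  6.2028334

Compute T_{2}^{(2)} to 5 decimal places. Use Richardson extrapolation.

Richardson extrapolation on the trapezoidal column (denominator 4−1=3):
T_{1}^{(1)} = 6.1996640 + (6.1996640 − 6.1870821)/3 = 6.2038580
T_{2}^{(1)} = 6.2028334 + (6.2028334 − 6.1996640)/3 = 6.2038899
T_{2}^{(2)} = (16·6.2038899 − 6.2038580) / 15 = 6.2038920

6.20389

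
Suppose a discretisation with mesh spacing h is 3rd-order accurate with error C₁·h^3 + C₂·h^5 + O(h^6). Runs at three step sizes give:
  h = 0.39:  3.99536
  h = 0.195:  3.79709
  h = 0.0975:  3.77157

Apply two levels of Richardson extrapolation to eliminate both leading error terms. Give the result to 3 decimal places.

3.768

First eliminate the h^3 term (factor 2^3 = 8):
  B₁ = (8·3.79709 − 3.99536)/7 = 3.76877
  B₂ = (8·3.77157 − 3.79709)/7 = 3.76792
Then eliminate the h^5 term (factor 2^5 = 32):
  (32·3.76792 − 3.76877)/31 = 3.76789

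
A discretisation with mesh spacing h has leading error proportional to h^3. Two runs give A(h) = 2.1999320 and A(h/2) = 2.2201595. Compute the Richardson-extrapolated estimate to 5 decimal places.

2.22305

The leading error scales as h^3; refining by a factor of 2 reduces it by 2^3 = 8.
Extrapolated value = (8·A(h/2) − A(h)) / (8 − 1)
= (8·2.2201595 − 2.1999320) / 7
= 15.5613440 / 7 = 2.2230491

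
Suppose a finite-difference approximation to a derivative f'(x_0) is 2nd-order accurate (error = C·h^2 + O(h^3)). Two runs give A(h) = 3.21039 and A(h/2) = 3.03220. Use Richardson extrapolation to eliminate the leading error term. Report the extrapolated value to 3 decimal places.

2.973

Extrapolated value = (4·A(h/2) − A(h)) / (4 − 1)
= (4·3.03220 − 3.21039) / 3
= 8.91841 / 3 = 2.97280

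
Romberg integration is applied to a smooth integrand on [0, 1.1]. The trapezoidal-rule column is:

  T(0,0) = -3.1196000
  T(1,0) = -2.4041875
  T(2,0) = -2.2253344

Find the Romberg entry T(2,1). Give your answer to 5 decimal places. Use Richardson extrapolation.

Richardson extrapolation on the trapezoidal column (denominator 4−1=3):
T(2,1) = (4·(-2.2253344) − (-2.4041875)) / 3 = -2.1657167

-2.16572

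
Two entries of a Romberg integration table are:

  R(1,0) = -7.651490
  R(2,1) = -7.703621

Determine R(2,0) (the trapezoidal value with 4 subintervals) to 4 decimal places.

From R(2,1) = (4·R(2,0) − R(1,0))/3, solve for R(2,0):
4·R(2,0) = 3·(-7.703621) + (-7.651490) = -30.762353
R(2,0) = -7.690588

-7.6906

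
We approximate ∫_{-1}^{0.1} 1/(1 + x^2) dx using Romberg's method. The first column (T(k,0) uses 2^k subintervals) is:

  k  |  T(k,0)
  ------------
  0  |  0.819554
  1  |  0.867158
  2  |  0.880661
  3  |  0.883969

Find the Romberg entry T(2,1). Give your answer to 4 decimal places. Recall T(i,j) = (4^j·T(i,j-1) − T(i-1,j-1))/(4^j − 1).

0.8852

T(2,1) = (4·0.880661 − 0.867158) / 3 = 0.885162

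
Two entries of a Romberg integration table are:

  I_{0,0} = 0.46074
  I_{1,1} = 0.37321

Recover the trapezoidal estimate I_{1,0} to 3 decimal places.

0.395

From I_{1,1} = (4·I_{1,0} − I_{0,0})/3, solve for I_{1,0}:
4·I_{1,0} = 3·0.37321 + 0.46074 = 1.58037
I_{1,0} = 0.39509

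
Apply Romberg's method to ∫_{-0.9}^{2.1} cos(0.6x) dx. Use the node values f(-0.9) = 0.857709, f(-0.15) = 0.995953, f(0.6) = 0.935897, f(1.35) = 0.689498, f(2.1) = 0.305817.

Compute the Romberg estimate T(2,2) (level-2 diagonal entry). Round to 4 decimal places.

2.4437

T(0,0) (trapezoid, 1 panel, h=3.0000): 1.745289
T(1,0) (trapezoid, 2 panels, h=1.5000): 2.276490
T(2,0) (trapezoid, 4 panels, h=0.7500): 2.402333
T(1,1) = 2.276490 + (2.276490 − 1.745289)/3 = 2.453557
T(2,1) = 2.402333 + (2.402333 − 2.276490)/3 = 2.444281
T(2,2) = 2.444281 + (2.444281 − 2.453557)/15 = 2.443663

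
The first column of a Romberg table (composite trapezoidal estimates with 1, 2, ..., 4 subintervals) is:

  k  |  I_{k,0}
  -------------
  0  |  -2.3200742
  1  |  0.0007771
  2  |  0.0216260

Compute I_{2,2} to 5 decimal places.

-0.02115

Richardson extrapolation on the trapezoidal column (denominator 4−1=3):
I_{1,1} = 0.0007771 + (0.0007771 − (-2.3200742))/3 = 0.7743942
I_{2,1} = (4·0.0216260 − 0.0007771) / 3 = 0.0285756
I_{2,2} = (16·0.0285756 − 0.7743942) / 15 = -0.0211456
(Column j=1 coincides with Simpson's rule on the same nodes.)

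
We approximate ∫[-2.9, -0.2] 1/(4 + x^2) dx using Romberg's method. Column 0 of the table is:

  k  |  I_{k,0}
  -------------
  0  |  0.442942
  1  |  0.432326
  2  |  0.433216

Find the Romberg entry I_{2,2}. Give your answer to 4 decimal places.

Richardson extrapolation on the trapezoidal column (denominator 4−1=3):
I_{1,1} = 0.432326 + (0.432326 − 0.442942)/3 = 0.428787
I_{2,1} = 0.433216 + (0.433216 − 0.432326)/3 = 0.433513
I_{2,2} = (16·0.433513 − 0.428787) / 15 = 0.433828

0.4338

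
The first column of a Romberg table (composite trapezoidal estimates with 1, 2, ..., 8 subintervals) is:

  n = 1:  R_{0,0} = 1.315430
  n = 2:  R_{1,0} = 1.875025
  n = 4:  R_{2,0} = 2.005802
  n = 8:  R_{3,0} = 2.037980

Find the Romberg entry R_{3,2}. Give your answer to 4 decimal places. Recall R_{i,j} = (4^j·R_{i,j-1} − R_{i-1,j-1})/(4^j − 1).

Richardson extrapolation on the trapezoidal column (denominator 4−1=3):
R_{2,1} = 2.005802 + (2.005802 − 1.875025)/3 = 2.049394
R_{3,1} = 2.037980 + (2.037980 − 2.005802)/3 = 2.048706
R_{3,2} = 2.048706 + (2.048706 − 2.049394)/15 = 2.048660
(Column j=1 coincides with Simpson's rule on the same nodes.)

2.0487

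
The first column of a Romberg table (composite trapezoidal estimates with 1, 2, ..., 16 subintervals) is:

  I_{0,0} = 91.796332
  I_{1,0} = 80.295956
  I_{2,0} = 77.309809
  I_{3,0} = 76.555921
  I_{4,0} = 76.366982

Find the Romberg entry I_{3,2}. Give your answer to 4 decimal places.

76.3040

I_{2,1} = 77.309809 + (77.309809 − 80.295956)/3 = 76.314427
I_{3,1} = (4·76.555921 − 77.309809) / 3 = 76.304625
I_{3,2} = (16·76.304625 − 76.314427) / 15 = 76.303972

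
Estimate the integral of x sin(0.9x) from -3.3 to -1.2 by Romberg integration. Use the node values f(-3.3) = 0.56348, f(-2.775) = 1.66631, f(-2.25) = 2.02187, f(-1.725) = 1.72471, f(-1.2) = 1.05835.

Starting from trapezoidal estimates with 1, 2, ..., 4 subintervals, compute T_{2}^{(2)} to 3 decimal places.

3.363

T_{0}^{(0)} (trapezoid, 1 panel, h=2.1000): 1.70292
T_{1}^{(0)} (trapezoid, 2 panels, h=1.0500): 2.97442
T_{2}^{(0)} (trapezoid, 4 panels, h=0.5250): 3.26750
T_{1}^{(1)} = 2.97442 + (2.97442 − 1.70292)/3 = 3.39825
T_{2}^{(1)} = 3.26750 + (3.26750 − 2.97442)/3 = 3.36519
T_{2}^{(2)} = 3.36519 + (3.36519 − 3.39825)/15 = 3.36299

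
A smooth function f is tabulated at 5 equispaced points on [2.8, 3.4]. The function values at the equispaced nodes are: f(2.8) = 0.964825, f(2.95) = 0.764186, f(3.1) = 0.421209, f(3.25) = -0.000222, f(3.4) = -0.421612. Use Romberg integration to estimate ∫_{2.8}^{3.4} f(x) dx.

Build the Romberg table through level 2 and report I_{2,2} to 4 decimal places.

0.2220

I_{0,0} (trapezoid, 1 panel, h=0.6000): 0.162964
I_{1,0} (trapezoid, 2 panels, h=0.3000): 0.207845
I_{2,0} (trapezoid, 4 panels, h=0.1500): 0.218517
I_{1,1} = 0.207845 + (0.207845 − 0.162964)/3 = 0.222805
I_{2,1} = 0.218517 + (0.218517 − 0.207845)/3 = 0.222074
I_{2,2} = 0.222074 + (0.222074 − 0.222805)/15 = 0.222025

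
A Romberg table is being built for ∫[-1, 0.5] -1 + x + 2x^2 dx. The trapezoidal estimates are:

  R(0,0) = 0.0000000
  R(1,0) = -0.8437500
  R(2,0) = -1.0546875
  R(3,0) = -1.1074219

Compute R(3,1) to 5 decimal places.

Richardson extrapolation on the trapezoidal column (denominator 4−1=3):
R(3,1) = -1.1074219 + (-1.1074219 − (-1.0546875))/3 = -1.1250000

-1.12500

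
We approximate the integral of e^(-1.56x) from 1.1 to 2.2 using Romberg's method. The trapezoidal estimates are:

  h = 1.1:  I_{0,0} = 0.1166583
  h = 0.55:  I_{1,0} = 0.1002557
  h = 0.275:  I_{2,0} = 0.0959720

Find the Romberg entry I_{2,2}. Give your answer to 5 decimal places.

0.09453

Richardson extrapolation on the trapezoidal column (denominator 4−1=3):
I_{1,1} = (4·0.1002557 − 0.1166583) / 3 = 0.0947882
I_{2,1} = 0.0959720 + (0.0959720 − 0.1002557)/3 = 0.0945441
I_{2,2} = 0.0945441 + (0.0945441 − 0.0947882)/15 = 0.0945278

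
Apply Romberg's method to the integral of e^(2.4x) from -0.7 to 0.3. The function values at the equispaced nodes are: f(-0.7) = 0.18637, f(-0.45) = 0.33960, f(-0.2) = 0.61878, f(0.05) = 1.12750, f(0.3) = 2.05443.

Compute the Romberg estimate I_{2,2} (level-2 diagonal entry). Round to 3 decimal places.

0.778

I_{0,0} (trapezoid, 1 panel, h=1.0000): 1.12040
I_{1,0} (trapezoid, 2 panels, h=0.5000): 0.86959
I_{2,0} (trapezoid, 4 panels, h=0.2500): 0.80157
I_{1,1} = 0.86959 + (0.86959 − 1.12040)/3 = 0.78599
I_{2,1} = 0.80157 + (0.80157 − 0.86959)/3 = 0.77890
I_{2,2} = 0.77890 + (0.77890 − 0.78599)/15 = 0.77843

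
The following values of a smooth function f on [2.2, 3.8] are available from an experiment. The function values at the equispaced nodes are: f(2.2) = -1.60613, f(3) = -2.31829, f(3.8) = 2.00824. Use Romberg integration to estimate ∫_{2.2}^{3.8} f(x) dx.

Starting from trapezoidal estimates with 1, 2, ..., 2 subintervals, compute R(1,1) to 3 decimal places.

-2.366

R(0,0) (trapezoid, 1 panel, h=1.6000): 0.32169
R(1,0) (trapezoid, 2 panels, h=0.8000): -1.69379
R(1,1) = -1.69379 + (-1.69379 − 0.32169)/3 = -2.36562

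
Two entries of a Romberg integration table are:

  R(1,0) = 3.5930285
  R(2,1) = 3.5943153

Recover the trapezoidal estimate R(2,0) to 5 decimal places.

From R(2,1) = (4·R(2,0) − R(1,0))/3, solve for R(2,0):
4·R(2,0) = 3·3.5943153 + 3.5930285 = 14.3759744
R(2,0) = 3.5939936

3.59399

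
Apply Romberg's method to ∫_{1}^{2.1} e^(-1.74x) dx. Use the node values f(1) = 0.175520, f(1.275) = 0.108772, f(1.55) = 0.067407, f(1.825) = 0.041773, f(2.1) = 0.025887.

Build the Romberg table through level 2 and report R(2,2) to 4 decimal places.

0.0860

R(0,0) (trapezoid, 1 panel, h=1.1000): 0.110774
R(1,0) (trapezoid, 2 panels, h=0.5500): 0.092461
R(2,0) (trapezoid, 4 panels, h=0.2750): 0.087630
R(1,1) = 0.092461 + (0.092461 − 0.110774)/3 = 0.086357
R(2,1) = 0.087630 + (0.087630 − 0.092461)/3 = 0.086020
R(2,2) = 0.086020 + (0.086020 − 0.086357)/15 = 0.085998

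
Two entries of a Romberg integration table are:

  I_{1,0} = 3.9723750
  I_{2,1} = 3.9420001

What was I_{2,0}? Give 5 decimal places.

From I_{2,1} = (4·I_{2,0} − I_{1,0})/3, solve for I_{2,0}:
4·I_{2,0} = 3·3.9420001 + 3.9723750 = 15.7983753
I_{2,0} = 3.9495938

3.94959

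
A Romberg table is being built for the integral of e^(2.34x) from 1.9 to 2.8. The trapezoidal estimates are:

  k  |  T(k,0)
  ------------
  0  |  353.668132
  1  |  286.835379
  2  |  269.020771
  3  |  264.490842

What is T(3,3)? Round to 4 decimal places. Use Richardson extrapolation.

262.9739

Richardson extrapolation on the trapezoidal column (denominator 4−1=3):
T(1,1) = 286.835379 + (286.835379 − 353.668132)/3 = 264.557795
T(2,1) = 269.020771 + (269.020771 − 286.835379)/3 = 263.082568
T(3,1) = 264.490842 + (264.490842 − 269.020771)/3 = 262.980866
T(2,2) = (16·263.082568 − 264.557795) / 15 = 262.984220
T(3,2) = (16·262.980866 − 263.082568) / 15 = 262.974086
T(3,3) = (64·262.974086 − 262.984220) / 63 = 262.973925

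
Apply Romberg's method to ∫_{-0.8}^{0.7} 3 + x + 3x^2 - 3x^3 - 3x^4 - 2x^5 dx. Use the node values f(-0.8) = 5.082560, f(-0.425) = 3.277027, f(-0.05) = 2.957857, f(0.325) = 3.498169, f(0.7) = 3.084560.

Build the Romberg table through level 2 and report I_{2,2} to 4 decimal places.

I_{0,0} (trapezoid, 1 panel, h=1.5000): 6.125340
I_{1,0} (trapezoid, 2 panels, h=0.7500): 5.281063
I_{2,0} (trapezoid, 4 panels, h=0.3750): 5.181230
I_{1,1} = 5.281063 + (5.281063 − 6.125340)/3 = 4.999637
I_{2,1} = 5.181230 + (5.181230 − 5.281063)/3 = 5.147952
I_{2,2} = 5.147952 + (5.147952 − 4.999637)/15 = 5.157840

5.1578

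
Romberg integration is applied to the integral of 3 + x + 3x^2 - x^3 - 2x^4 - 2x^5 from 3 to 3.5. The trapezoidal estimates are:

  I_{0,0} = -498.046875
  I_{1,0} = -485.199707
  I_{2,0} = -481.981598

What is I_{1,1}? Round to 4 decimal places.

-480.9173

Richardson extrapolation on the trapezoidal column (denominator 4−1=3):
I_{1,1} = -485.199707 + (-485.199707 − (-498.046875))/3 = -480.917318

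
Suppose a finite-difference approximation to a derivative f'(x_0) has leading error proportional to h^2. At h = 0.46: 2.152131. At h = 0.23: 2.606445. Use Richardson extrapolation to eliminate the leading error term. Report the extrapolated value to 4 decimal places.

2.7579

Extrapolated value = (4·A(h/2) − A(h)) / (4 − 1)
= (4·2.606445 − 2.152131) / 3
= 8.273649 / 3 = 2.757883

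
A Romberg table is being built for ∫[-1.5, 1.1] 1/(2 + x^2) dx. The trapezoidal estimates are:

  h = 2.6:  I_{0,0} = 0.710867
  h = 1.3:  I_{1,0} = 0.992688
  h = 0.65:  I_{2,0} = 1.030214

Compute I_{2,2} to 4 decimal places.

1.0398

I_{1,1} = 0.992688 + (0.992688 − 0.710867)/3 = 1.086628
I_{2,1} = (4·1.030214 − 0.992688) / 3 = 1.042723
I_{2,2} = 1.042723 + (1.042723 − 1.086628)/15 = 1.039796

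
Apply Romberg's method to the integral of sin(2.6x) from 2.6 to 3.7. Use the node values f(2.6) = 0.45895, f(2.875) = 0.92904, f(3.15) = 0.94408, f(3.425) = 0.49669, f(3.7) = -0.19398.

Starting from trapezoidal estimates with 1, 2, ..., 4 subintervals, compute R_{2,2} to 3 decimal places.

R_{0,0} (trapezoid, 1 panel, h=1.1000): 0.14573
R_{1,0} (trapezoid, 2 panels, h=0.5500): 0.59211
R_{2,0} (trapezoid, 4 panels, h=0.2750): 0.68813
R_{1,1} = 0.59211 + (0.59211 − 0.14573)/3 = 0.74090
R_{2,1} = 0.68813 + (0.68813 − 0.59211)/3 = 0.72014
R_{2,2} = 0.72014 + (0.72014 − 0.74090)/15 = 0.71876

0.719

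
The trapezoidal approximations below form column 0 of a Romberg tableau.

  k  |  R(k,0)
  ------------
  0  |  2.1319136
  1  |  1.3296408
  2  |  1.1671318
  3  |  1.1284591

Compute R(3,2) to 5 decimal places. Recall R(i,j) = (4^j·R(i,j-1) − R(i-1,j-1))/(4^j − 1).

Richardson extrapolation on the trapezoidal column (denominator 4−1=3):
R(2,1) = 1.1671318 + (1.1671318 − 1.3296408)/3 = 1.1129621
R(3,1) = 1.1284591 + (1.1284591 − 1.1671318)/3 = 1.1155682
R(3,2) = (16·1.1155682 − 1.1129621) / 15 = 1.1157419
(Column j=1 coincides with Simpson's rule on the same nodes.)

1.11574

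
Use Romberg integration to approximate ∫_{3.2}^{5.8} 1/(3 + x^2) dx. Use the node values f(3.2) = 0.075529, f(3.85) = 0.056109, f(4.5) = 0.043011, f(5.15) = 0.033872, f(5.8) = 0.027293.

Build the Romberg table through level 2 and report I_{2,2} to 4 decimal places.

0.1189

I_{0,0} (trapezoid, 1 panel, h=2.6000): 0.133669
I_{1,0} (trapezoid, 2 panels, h=1.3000): 0.122749
I_{2,0} (trapezoid, 4 panels, h=0.6500): 0.119862
I_{1,1} = 0.122749 + (0.122749 − 0.133669)/3 = 0.119109
I_{2,1} = 0.119862 + (0.119862 − 0.122749)/3 = 0.118900
I_{2,2} = 0.118900 + (0.118900 − 0.119109)/15 = 0.118886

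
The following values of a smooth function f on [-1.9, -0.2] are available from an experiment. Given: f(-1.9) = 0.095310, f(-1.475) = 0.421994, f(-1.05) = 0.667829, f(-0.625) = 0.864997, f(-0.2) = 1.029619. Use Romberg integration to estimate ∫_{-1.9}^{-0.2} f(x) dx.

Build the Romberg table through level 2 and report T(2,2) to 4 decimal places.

T(0,0) (trapezoid, 1 panel, h=1.7000): 0.956190
T(1,0) (trapezoid, 2 panels, h=0.8500): 1.045749
T(2,0) (trapezoid, 4 panels, h=0.4250): 1.069846
T(1,1) = 1.045749 + (1.045749 − 0.956190)/3 = 1.075602
T(2,1) = 1.069846 + (1.069846 − 1.045749)/3 = 1.077878
T(2,2) = 1.077878 + (1.077878 − 1.075602)/15 = 1.078030

1.0780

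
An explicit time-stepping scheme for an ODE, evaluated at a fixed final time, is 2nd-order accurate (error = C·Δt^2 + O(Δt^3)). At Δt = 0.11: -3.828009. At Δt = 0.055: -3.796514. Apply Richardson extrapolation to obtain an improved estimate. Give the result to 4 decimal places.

The leading error scales as Δt^2; refining by a factor of 2 reduces it by 2^2 = 4.
Extrapolated value = (4·A(Δt/2) − A(Δt)) / (4 − 1)
= (4·(-3.796514) − (-3.828009)) / 3
= -11.358047 / 3 = -3.786016

-3.7860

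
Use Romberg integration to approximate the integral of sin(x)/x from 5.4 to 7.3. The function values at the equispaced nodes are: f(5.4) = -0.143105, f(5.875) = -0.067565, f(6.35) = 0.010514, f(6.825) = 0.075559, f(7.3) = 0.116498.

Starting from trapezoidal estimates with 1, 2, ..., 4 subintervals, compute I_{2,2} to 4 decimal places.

0.0041

I_{0,0} (trapezoid, 1 panel, h=1.9000): -0.025277
I_{1,0} (trapezoid, 2 panels, h=0.9500): -0.002650
I_{2,0} (trapezoid, 4 panels, h=0.4750): 0.002472
I_{1,1} = -0.002650 + (-0.002650 − (-0.025277))/3 = 0.004892
I_{2,1} = 0.002472 + (0.002472 − (-0.002650))/3 = 0.004179
I_{2,2} = 0.004179 + (0.004179 − 0.004892)/15 = 0.004131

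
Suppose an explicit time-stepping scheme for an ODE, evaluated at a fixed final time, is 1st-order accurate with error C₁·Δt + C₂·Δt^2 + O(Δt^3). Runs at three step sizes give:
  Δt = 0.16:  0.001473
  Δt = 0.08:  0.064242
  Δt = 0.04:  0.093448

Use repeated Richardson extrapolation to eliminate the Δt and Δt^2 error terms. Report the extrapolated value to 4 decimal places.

0.1212

First eliminate the Δt term (factor 2^1 = 2):
  B₁ = (2·0.064242 − 0.001473)/1 = 0.127011
  B₂ = (2·0.093448 − 0.064242)/1 = 0.122654
Then eliminate the Δt^2 term (factor 2^2 = 4):
  (4·0.122654 − 0.127011)/3 = 0.121202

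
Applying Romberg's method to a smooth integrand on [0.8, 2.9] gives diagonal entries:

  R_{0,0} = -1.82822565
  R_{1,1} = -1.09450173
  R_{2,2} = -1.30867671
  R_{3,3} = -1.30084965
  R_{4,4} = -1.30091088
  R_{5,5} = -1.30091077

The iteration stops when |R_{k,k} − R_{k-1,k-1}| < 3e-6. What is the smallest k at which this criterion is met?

|R_{1,1} − R_{0,0}| = 0.73372392 ≥ 3e-6
|R_{2,2} − R_{1,1}| = 0.21417498 ≥ 3e-6
|R_{3,3} − R_{2,2}| = 0.00782706 ≥ 3e-6
|R_{4,4} − R_{3,3}| = 0.00006123 ≥ 3e-6
|R_{5,5} − R_{4,4}| = 0.00000011 < 3e-6

k = 5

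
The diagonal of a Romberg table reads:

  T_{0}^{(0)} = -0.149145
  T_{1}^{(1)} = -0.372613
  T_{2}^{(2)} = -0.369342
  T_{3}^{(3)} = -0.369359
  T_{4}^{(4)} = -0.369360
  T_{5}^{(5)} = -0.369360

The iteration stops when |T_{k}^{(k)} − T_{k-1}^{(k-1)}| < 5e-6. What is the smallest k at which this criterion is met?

|T_{1}^{(1)} − T_{0}^{(0)}| = 0.223468 ≥ 5e-6
|T_{2}^{(2)} − T_{1}^{(1)}| = 0.003271 ≥ 5e-6
|T_{3}^{(3)} − T_{2}^{(2)}| = 0.000017 ≥ 5e-6
|T_{4}^{(4)} − T_{3}^{(3)}| = 0.000001 < 5e-6

k = 4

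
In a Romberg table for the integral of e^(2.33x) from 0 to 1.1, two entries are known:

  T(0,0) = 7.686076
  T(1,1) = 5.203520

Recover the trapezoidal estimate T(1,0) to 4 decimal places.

From T(1,1) = (4·T(1,0) − T(0,0))/3, solve for T(1,0):
4·T(1,0) = 3·5.203520 + 7.686076 = 23.296636
T(1,0) = 5.824159

5.8242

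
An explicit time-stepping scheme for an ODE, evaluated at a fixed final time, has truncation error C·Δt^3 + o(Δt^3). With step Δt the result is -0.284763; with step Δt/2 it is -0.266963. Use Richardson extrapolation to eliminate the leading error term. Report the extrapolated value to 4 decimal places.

-0.2644

Extrapolated value = (8·A(Δt/2) − A(Δt)) / (8 − 1)
= (8·(-0.266963) − (-0.284763)) / 7
= -1.850941 / 7 = -0.264420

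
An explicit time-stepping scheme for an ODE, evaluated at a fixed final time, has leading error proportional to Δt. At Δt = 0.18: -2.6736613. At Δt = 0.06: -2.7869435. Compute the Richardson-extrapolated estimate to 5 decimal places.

The leading error scales as Δt; refining by a factor of 3 reduces it by 3^1 = 3.
Extrapolated value = (3·A(Δt/3) − A(Δt)) / (3 − 1)
= (3·(-2.7869435) − (-2.6736613)) / 2
= -5.6871692 / 2 = -2.8435846

-2.84358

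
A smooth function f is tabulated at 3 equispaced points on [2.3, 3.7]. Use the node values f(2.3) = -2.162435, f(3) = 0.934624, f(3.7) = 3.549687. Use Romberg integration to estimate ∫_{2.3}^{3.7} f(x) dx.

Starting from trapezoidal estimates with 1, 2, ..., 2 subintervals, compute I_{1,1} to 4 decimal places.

1.1960

I_{0,0} (trapezoid, 1 panel, h=1.4000): 0.971076
I_{1,0} (trapezoid, 2 panels, h=0.7000): 1.139775
I_{1,1} = 1.139775 + (1.139775 − 0.971076)/3 = 1.196008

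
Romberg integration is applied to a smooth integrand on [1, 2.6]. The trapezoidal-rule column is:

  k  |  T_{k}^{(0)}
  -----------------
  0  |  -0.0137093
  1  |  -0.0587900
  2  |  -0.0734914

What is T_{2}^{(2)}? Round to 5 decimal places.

T_{1}^{(1)} = -0.0587900 + (-0.0587900 − (-0.0137093))/3 = -0.0738169
T_{2}^{(1)} = (4·(-0.0734914) − (-0.0587900)) / 3 = -0.0783919
T_{2}^{(2)} = -0.0783919 + (-0.0783919 − (-0.0738169))/15 = -0.0786969

-0.07870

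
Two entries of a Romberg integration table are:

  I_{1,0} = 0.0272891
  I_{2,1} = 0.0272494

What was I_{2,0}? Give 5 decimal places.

0.02726

From I_{2,1} = (4·I_{2,0} − I_{1,0})/3, solve for I_{2,0}:
4·I_{2,0} = 3·0.0272494 + 0.0272891 = 0.1090373
I_{2,0} = 0.0272593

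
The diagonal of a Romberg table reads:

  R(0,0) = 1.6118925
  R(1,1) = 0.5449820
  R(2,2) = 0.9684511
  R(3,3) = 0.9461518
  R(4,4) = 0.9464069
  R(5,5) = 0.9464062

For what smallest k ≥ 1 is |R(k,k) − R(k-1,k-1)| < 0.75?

|R(1,1) − R(0,0)| = 1.0669105 ≥ 0.75
|R(2,2) − R(1,1)| = 0.4234691 < 0.75

k = 2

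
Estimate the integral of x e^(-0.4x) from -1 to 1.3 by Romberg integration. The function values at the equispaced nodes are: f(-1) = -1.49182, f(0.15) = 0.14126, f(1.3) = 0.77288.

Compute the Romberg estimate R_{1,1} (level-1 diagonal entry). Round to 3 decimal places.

R_{0,0} (trapezoid, 1 panel, h=2.3000): -0.82678
R_{1,0} (trapezoid, 2 panels, h=1.1500): -0.25094
R_{1,1} = -0.25094 + (-0.25094 − (-0.82678))/3 = -0.05899

-0.059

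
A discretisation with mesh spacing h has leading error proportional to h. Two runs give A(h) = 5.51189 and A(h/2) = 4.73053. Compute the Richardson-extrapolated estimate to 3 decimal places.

Extrapolated value = (2·A(h/2) − A(h)) / (2 − 1)
= (2·4.73053 − 5.51189) / 1
= 3.94917 / 1 = 3.94917

3.949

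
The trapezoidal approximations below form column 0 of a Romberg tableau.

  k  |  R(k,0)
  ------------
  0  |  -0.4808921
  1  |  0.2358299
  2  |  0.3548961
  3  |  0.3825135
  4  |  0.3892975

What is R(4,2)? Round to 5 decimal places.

Richardson extrapolation on the trapezoidal column (denominator 4−1=3):
R(3,1) = (4·0.3825135 − 0.3548961) / 3 = 0.3917193
R(4,1) = (4·0.3892975 − 0.3825135) / 3 = 0.3915588
R(4,2) = (16·0.3915588 − 0.3917193) / 15 = 0.3915481

0.39155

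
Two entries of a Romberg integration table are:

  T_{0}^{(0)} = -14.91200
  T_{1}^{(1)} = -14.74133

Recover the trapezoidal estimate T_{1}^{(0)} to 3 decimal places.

-14.784

From T_{1}^{(1)} = (4·T_{1}^{(0)} − T_{0}^{(0)})/3, solve for T_{1}^{(0)}:
4·T_{1}^{(0)} = 3·(-14.74133) + (-14.91200) = -59.13599
T_{1}^{(0)} = -14.78400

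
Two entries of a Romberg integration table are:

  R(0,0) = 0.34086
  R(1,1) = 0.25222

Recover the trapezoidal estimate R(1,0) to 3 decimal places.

From R(1,1) = (4·R(1,0) − R(0,0))/3, solve for R(1,0):
4·R(1,0) = 3·0.25222 + 0.34086 = 1.09752
R(1,0) = 0.27438

0.274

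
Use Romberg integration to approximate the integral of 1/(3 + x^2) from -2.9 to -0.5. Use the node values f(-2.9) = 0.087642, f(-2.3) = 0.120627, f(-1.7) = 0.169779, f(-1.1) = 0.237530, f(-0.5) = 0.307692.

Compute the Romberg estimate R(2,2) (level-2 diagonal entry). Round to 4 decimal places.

R(0,0) (trapezoid, 1 panel, h=2.4000): 0.474401
R(1,0) (trapezoid, 2 panels, h=1.2000): 0.440935
R(2,0) (trapezoid, 4 panels, h=0.6000): 0.435362
R(1,1) = 0.440935 + (0.440935 − 0.474401)/3 = 0.429780
R(2,1) = 0.435362 + (0.435362 − 0.440935)/3 = 0.433504
R(2,2) = 0.433504 + (0.433504 − 0.429780)/15 = 0.433752

0.4338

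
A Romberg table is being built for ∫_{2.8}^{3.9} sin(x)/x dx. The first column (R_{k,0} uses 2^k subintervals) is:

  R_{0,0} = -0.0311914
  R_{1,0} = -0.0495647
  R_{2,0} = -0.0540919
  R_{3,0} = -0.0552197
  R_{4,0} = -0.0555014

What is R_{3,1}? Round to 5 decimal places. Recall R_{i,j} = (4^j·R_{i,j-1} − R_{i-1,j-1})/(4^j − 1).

-0.05560

Richardson extrapolation on the trapezoidal column (denominator 4−1=3):
R_{3,1} = (4·(-0.0552197) − (-0.0540919)) / 3 = -0.0555956
(Column j=1 coincides with Simpson's rule on the same nodes.)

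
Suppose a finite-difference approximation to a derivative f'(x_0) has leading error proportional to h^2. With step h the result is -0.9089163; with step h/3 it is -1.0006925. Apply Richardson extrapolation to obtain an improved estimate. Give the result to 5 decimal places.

The leading error scales as h^2; refining by a factor of 3 reduces it by 3^2 = 9.
Extrapolated value = (9·A(h/3) − A(h)) / (9 − 1)
= (9·(-1.0006925) − (-0.9089163)) / 8
= -8.0973162 / 8 = -1.0121645

-1.01216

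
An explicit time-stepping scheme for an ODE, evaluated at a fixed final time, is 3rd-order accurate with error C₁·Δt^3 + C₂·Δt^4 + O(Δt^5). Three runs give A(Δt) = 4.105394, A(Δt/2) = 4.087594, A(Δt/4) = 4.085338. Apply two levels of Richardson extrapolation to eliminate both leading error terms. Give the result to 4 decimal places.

First eliminate the Δt^3 term (factor 2^3 = 8):
  B₁ = (8·4.087594 − 4.105394)/7 = 4.085051
  B₂ = (8·4.085338 − 4.087594)/7 = 4.085016
Then eliminate the Δt^4 term (factor 2^4 = 16):
  (16·4.085016 − 4.085051)/15 = 4.085014

4.0850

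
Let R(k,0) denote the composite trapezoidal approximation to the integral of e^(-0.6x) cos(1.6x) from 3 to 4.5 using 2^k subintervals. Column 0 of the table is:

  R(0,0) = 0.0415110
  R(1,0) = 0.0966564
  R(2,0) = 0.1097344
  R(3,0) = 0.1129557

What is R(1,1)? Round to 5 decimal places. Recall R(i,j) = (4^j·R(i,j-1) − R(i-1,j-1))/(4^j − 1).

0.11504

Richardson extrapolation on the trapezoidal column (denominator 4−1=3):
R(1,1) = (4·0.0966564 − 0.0415110) / 3 = 0.1150382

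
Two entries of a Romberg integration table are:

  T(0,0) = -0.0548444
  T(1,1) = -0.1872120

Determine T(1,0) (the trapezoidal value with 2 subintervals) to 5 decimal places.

-0.15412

From T(1,1) = (4·T(1,0) − T(0,0))/3, solve for T(1,0):
4·T(1,0) = 3·(-0.1872120) + (-0.0548444) = -0.6164804
T(1,0) = -0.1541201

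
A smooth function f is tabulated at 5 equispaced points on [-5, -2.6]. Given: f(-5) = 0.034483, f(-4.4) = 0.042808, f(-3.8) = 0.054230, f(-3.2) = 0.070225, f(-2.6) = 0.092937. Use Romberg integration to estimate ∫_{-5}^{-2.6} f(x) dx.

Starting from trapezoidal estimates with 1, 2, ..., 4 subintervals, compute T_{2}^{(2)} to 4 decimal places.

0.1376

T_{0}^{(0)} (trapezoid, 1 panel, h=2.4000): 0.152904
T_{1}^{(0)} (trapezoid, 2 panels, h=1.2000): 0.141528
T_{2}^{(0)} (trapezoid, 4 panels, h=0.6000): 0.138584
T_{1}^{(1)} = 0.141528 + (0.141528 − 0.152904)/3 = 0.137736
T_{2}^{(1)} = 0.138584 + (0.138584 − 0.141528)/3 = 0.137603
T_{2}^{(2)} = 0.137603 + (0.137603 − 0.137736)/15 = 0.137594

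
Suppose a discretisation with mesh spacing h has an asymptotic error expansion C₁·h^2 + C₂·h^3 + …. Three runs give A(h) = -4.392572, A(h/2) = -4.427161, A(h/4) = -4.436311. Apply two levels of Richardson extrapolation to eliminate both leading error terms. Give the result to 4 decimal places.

-4.4395

First eliminate the h^2 term (factor 2^2 = 4):
  B₁ = (4·(-4.427161) − (-4.392572))/3 = -4.438691
  B₂ = (4·(-4.436311) − (-4.427161))/3 = -4.439361
Then eliminate the h^3 term (factor 2^3 = 8):
  (8·(-4.439361) − (-4.438691))/7 = -4.439457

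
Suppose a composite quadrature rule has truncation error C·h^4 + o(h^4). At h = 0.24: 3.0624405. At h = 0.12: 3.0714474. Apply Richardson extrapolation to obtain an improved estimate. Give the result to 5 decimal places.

3.07205

The leading error scales as h^4; refining by a factor of 2 reduces it by 2^4 = 16.
Extrapolated value = (16·A(h/2) − A(h)) / (16 − 1)
= (16·3.0714474 − 3.0624405) / 15
= 46.0807179 / 15 = 3.0720479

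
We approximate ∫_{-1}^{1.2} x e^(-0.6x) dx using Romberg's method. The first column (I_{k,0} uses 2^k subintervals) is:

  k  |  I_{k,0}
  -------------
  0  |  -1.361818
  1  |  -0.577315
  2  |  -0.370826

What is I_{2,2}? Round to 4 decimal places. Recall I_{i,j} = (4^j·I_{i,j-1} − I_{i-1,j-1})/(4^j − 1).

Richardson extrapolation on the trapezoidal column (denominator 4−1=3):
I_{1,1} = (4·(-0.577315) − (-1.361818)) / 3 = -0.315814
I_{2,1} = -0.370826 + (-0.370826 − (-0.577315))/3 = -0.301996
I_{2,2} = (16·(-0.301996) − (-0.315814)) / 15 = -0.301075

-0.3011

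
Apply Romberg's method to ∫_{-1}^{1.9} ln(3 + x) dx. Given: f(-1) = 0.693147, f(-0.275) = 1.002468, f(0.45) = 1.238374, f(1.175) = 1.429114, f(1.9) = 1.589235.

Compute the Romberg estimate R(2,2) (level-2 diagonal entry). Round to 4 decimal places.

R(0,0) (trapezoid, 1 panel, h=2.9000): 3.309454
R(1,0) (trapezoid, 2 panels, h=1.4500): 3.450369
R(2,0) (trapezoid, 4 panels, h=0.7250): 3.488082
R(1,1) = 3.450369 + (3.450369 − 3.309454)/3 = 3.497341
R(2,1) = 3.488082 + (3.488082 − 3.450369)/3 = 3.500653
R(2,2) = 3.500653 + (3.500653 − 3.497341)/15 = 3.500874

3.5009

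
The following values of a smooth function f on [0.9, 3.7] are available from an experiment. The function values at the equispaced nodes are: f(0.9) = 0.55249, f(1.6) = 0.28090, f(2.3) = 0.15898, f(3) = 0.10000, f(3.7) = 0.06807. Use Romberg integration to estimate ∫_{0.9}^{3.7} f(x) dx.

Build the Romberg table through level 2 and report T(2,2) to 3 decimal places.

T(0,0) (trapezoid, 1 panel, h=2.8000): 0.86878
T(1,0) (trapezoid, 2 panels, h=1.4000): 0.65696
T(2,0) (trapezoid, 4 panels, h=0.7000): 0.59511
T(1,1) = 0.65696 + (0.65696 − 0.86878)/3 = 0.58635
T(2,1) = 0.59511 + (0.59511 − 0.65696)/3 = 0.57449
T(2,2) = 0.57449 + (0.57449 − 0.58635)/15 = 0.57370

0.574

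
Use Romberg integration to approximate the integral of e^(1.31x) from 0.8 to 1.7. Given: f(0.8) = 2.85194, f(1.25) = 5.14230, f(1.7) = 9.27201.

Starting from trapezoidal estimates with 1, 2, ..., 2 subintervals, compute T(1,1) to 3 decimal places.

4.904

T(0,0) (trapezoid, 1 panel, h=0.9000): 5.45578
T(1,0) (trapezoid, 2 panels, h=0.4500): 5.04192
T(1,1) = 5.04192 + (5.04192 − 5.45578)/3 = 4.90397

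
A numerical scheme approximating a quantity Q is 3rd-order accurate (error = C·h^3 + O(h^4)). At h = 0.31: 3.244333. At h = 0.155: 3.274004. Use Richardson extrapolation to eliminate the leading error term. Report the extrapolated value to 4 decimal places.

3.2782

Extrapolated value = (8·A(h/2) − A(h)) / (8 − 1)
= (8·3.274004 − 3.244333) / 7
= 22.947699 / 7 = 3.278243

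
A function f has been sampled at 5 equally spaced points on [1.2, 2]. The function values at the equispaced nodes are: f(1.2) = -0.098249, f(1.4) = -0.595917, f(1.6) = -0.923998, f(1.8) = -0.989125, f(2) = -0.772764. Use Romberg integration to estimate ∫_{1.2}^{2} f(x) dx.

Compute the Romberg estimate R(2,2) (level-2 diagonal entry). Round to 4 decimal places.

R(0,0) (trapezoid, 1 panel, h=0.8000): -0.348405
R(1,0) (trapezoid, 2 panels, h=0.4000): -0.543802
R(2,0) (trapezoid, 4 panels, h=0.2000): -0.588909
R(1,1) = -0.543802 + (-0.543802 − (-0.348405))/3 = -0.608934
R(2,1) = -0.588909 + (-0.588909 − (-0.543802))/3 = -0.603945
R(2,2) = -0.603945 + (-0.603945 − (-0.608934))/15 = -0.603612

-0.6036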